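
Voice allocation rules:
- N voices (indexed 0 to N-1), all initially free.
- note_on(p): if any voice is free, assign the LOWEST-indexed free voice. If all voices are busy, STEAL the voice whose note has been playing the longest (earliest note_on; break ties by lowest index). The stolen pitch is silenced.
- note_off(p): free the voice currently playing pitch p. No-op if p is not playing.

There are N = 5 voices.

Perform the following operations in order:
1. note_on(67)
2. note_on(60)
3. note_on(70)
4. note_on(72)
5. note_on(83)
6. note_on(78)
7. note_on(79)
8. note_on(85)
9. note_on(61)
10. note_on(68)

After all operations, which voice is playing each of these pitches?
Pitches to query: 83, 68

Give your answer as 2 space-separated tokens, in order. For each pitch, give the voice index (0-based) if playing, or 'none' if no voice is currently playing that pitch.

Op 1: note_on(67): voice 0 is free -> assigned | voices=[67 - - - -]
Op 2: note_on(60): voice 1 is free -> assigned | voices=[67 60 - - -]
Op 3: note_on(70): voice 2 is free -> assigned | voices=[67 60 70 - -]
Op 4: note_on(72): voice 3 is free -> assigned | voices=[67 60 70 72 -]
Op 5: note_on(83): voice 4 is free -> assigned | voices=[67 60 70 72 83]
Op 6: note_on(78): all voices busy, STEAL voice 0 (pitch 67, oldest) -> assign | voices=[78 60 70 72 83]
Op 7: note_on(79): all voices busy, STEAL voice 1 (pitch 60, oldest) -> assign | voices=[78 79 70 72 83]
Op 8: note_on(85): all voices busy, STEAL voice 2 (pitch 70, oldest) -> assign | voices=[78 79 85 72 83]
Op 9: note_on(61): all voices busy, STEAL voice 3 (pitch 72, oldest) -> assign | voices=[78 79 85 61 83]
Op 10: note_on(68): all voices busy, STEAL voice 4 (pitch 83, oldest) -> assign | voices=[78 79 85 61 68]

Answer: none 4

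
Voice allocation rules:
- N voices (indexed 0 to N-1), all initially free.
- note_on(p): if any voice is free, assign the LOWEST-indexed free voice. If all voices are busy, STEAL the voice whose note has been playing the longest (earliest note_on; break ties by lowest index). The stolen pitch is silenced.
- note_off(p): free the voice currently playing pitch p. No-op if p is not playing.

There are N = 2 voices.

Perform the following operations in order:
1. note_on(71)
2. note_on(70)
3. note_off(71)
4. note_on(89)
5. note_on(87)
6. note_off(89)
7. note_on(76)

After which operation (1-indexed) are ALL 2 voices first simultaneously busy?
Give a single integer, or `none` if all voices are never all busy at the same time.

Op 1: note_on(71): voice 0 is free -> assigned | voices=[71 -]
Op 2: note_on(70): voice 1 is free -> assigned | voices=[71 70]
Op 3: note_off(71): free voice 0 | voices=[- 70]
Op 4: note_on(89): voice 0 is free -> assigned | voices=[89 70]
Op 5: note_on(87): all voices busy, STEAL voice 1 (pitch 70, oldest) -> assign | voices=[89 87]
Op 6: note_off(89): free voice 0 | voices=[- 87]
Op 7: note_on(76): voice 0 is free -> assigned | voices=[76 87]

Answer: 2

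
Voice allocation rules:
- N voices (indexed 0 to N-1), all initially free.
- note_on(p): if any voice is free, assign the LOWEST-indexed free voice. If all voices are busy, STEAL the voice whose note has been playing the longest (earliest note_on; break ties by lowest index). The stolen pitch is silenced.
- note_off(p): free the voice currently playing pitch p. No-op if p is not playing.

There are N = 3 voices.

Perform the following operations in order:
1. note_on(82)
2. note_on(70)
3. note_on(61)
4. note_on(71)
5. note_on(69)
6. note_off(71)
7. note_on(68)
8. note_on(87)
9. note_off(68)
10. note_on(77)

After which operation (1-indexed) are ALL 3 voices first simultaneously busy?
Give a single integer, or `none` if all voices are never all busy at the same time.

Answer: 3

Derivation:
Op 1: note_on(82): voice 0 is free -> assigned | voices=[82 - -]
Op 2: note_on(70): voice 1 is free -> assigned | voices=[82 70 -]
Op 3: note_on(61): voice 2 is free -> assigned | voices=[82 70 61]
Op 4: note_on(71): all voices busy, STEAL voice 0 (pitch 82, oldest) -> assign | voices=[71 70 61]
Op 5: note_on(69): all voices busy, STEAL voice 1 (pitch 70, oldest) -> assign | voices=[71 69 61]
Op 6: note_off(71): free voice 0 | voices=[- 69 61]
Op 7: note_on(68): voice 0 is free -> assigned | voices=[68 69 61]
Op 8: note_on(87): all voices busy, STEAL voice 2 (pitch 61, oldest) -> assign | voices=[68 69 87]
Op 9: note_off(68): free voice 0 | voices=[- 69 87]
Op 10: note_on(77): voice 0 is free -> assigned | voices=[77 69 87]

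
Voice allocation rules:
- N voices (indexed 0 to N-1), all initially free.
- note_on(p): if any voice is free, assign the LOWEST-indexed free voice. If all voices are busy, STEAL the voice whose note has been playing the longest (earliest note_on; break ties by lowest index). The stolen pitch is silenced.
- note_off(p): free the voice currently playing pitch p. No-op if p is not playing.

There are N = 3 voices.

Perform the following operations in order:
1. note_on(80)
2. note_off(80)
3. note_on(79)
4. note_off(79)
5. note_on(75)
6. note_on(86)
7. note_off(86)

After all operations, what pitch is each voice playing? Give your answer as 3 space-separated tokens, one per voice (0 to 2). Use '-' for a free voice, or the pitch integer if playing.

Op 1: note_on(80): voice 0 is free -> assigned | voices=[80 - -]
Op 2: note_off(80): free voice 0 | voices=[- - -]
Op 3: note_on(79): voice 0 is free -> assigned | voices=[79 - -]
Op 4: note_off(79): free voice 0 | voices=[- - -]
Op 5: note_on(75): voice 0 is free -> assigned | voices=[75 - -]
Op 6: note_on(86): voice 1 is free -> assigned | voices=[75 86 -]
Op 7: note_off(86): free voice 1 | voices=[75 - -]

Answer: 75 - -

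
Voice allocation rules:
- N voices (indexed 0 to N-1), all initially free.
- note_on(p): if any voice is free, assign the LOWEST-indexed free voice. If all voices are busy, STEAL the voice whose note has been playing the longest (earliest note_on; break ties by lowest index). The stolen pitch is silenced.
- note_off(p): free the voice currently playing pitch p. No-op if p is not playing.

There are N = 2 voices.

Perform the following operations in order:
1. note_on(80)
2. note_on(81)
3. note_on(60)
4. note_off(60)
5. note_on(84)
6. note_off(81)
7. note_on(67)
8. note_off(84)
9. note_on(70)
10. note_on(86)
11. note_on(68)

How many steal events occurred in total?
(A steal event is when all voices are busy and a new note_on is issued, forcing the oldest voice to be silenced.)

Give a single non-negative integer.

Answer: 3

Derivation:
Op 1: note_on(80): voice 0 is free -> assigned | voices=[80 -]
Op 2: note_on(81): voice 1 is free -> assigned | voices=[80 81]
Op 3: note_on(60): all voices busy, STEAL voice 0 (pitch 80, oldest) -> assign | voices=[60 81]
Op 4: note_off(60): free voice 0 | voices=[- 81]
Op 5: note_on(84): voice 0 is free -> assigned | voices=[84 81]
Op 6: note_off(81): free voice 1 | voices=[84 -]
Op 7: note_on(67): voice 1 is free -> assigned | voices=[84 67]
Op 8: note_off(84): free voice 0 | voices=[- 67]
Op 9: note_on(70): voice 0 is free -> assigned | voices=[70 67]
Op 10: note_on(86): all voices busy, STEAL voice 1 (pitch 67, oldest) -> assign | voices=[70 86]
Op 11: note_on(68): all voices busy, STEAL voice 0 (pitch 70, oldest) -> assign | voices=[68 86]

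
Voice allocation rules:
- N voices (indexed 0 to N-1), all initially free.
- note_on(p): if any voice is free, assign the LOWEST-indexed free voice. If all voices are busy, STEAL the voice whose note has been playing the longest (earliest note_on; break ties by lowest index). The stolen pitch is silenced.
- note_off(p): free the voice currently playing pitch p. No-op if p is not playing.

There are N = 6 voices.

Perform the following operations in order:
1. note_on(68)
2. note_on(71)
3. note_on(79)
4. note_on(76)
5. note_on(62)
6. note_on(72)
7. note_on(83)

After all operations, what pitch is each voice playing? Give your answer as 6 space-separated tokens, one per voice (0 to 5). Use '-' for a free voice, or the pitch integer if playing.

Op 1: note_on(68): voice 0 is free -> assigned | voices=[68 - - - - -]
Op 2: note_on(71): voice 1 is free -> assigned | voices=[68 71 - - - -]
Op 3: note_on(79): voice 2 is free -> assigned | voices=[68 71 79 - - -]
Op 4: note_on(76): voice 3 is free -> assigned | voices=[68 71 79 76 - -]
Op 5: note_on(62): voice 4 is free -> assigned | voices=[68 71 79 76 62 -]
Op 6: note_on(72): voice 5 is free -> assigned | voices=[68 71 79 76 62 72]
Op 7: note_on(83): all voices busy, STEAL voice 0 (pitch 68, oldest) -> assign | voices=[83 71 79 76 62 72]

Answer: 83 71 79 76 62 72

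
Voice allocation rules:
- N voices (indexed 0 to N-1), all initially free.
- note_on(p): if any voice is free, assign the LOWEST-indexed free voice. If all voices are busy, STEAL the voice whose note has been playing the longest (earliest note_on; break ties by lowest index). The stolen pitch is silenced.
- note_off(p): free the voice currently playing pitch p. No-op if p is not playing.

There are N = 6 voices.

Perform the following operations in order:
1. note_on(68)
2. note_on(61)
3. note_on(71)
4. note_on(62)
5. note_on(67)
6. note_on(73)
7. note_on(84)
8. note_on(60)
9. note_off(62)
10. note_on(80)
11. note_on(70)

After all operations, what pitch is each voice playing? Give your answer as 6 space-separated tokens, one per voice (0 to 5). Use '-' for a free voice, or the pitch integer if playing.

Answer: 84 60 70 80 67 73

Derivation:
Op 1: note_on(68): voice 0 is free -> assigned | voices=[68 - - - - -]
Op 2: note_on(61): voice 1 is free -> assigned | voices=[68 61 - - - -]
Op 3: note_on(71): voice 2 is free -> assigned | voices=[68 61 71 - - -]
Op 4: note_on(62): voice 3 is free -> assigned | voices=[68 61 71 62 - -]
Op 5: note_on(67): voice 4 is free -> assigned | voices=[68 61 71 62 67 -]
Op 6: note_on(73): voice 5 is free -> assigned | voices=[68 61 71 62 67 73]
Op 7: note_on(84): all voices busy, STEAL voice 0 (pitch 68, oldest) -> assign | voices=[84 61 71 62 67 73]
Op 8: note_on(60): all voices busy, STEAL voice 1 (pitch 61, oldest) -> assign | voices=[84 60 71 62 67 73]
Op 9: note_off(62): free voice 3 | voices=[84 60 71 - 67 73]
Op 10: note_on(80): voice 3 is free -> assigned | voices=[84 60 71 80 67 73]
Op 11: note_on(70): all voices busy, STEAL voice 2 (pitch 71, oldest) -> assign | voices=[84 60 70 80 67 73]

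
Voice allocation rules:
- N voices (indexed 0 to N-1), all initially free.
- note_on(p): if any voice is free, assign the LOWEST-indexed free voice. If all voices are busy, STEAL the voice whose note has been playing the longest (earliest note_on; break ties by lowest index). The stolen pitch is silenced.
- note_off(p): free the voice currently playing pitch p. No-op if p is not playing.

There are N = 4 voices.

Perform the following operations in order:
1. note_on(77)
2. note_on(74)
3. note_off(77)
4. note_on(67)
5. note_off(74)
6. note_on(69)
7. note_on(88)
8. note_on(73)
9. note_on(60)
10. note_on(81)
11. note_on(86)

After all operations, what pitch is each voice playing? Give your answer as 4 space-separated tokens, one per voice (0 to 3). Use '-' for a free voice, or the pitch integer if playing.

Answer: 60 81 86 73

Derivation:
Op 1: note_on(77): voice 0 is free -> assigned | voices=[77 - - -]
Op 2: note_on(74): voice 1 is free -> assigned | voices=[77 74 - -]
Op 3: note_off(77): free voice 0 | voices=[- 74 - -]
Op 4: note_on(67): voice 0 is free -> assigned | voices=[67 74 - -]
Op 5: note_off(74): free voice 1 | voices=[67 - - -]
Op 6: note_on(69): voice 1 is free -> assigned | voices=[67 69 - -]
Op 7: note_on(88): voice 2 is free -> assigned | voices=[67 69 88 -]
Op 8: note_on(73): voice 3 is free -> assigned | voices=[67 69 88 73]
Op 9: note_on(60): all voices busy, STEAL voice 0 (pitch 67, oldest) -> assign | voices=[60 69 88 73]
Op 10: note_on(81): all voices busy, STEAL voice 1 (pitch 69, oldest) -> assign | voices=[60 81 88 73]
Op 11: note_on(86): all voices busy, STEAL voice 2 (pitch 88, oldest) -> assign | voices=[60 81 86 73]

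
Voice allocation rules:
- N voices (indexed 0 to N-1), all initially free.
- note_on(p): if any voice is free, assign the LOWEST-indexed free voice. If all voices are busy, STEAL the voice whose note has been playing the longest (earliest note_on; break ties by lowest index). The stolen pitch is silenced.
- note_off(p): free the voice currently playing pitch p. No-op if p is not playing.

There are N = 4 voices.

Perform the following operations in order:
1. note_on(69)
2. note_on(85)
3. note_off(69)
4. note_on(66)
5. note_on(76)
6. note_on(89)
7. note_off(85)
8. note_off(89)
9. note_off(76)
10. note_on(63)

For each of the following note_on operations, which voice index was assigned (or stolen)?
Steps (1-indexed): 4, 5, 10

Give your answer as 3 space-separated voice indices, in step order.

Op 1: note_on(69): voice 0 is free -> assigned | voices=[69 - - -]
Op 2: note_on(85): voice 1 is free -> assigned | voices=[69 85 - -]
Op 3: note_off(69): free voice 0 | voices=[- 85 - -]
Op 4: note_on(66): voice 0 is free -> assigned | voices=[66 85 - -]
Op 5: note_on(76): voice 2 is free -> assigned | voices=[66 85 76 -]
Op 6: note_on(89): voice 3 is free -> assigned | voices=[66 85 76 89]
Op 7: note_off(85): free voice 1 | voices=[66 - 76 89]
Op 8: note_off(89): free voice 3 | voices=[66 - 76 -]
Op 9: note_off(76): free voice 2 | voices=[66 - - -]
Op 10: note_on(63): voice 1 is free -> assigned | voices=[66 63 - -]

Answer: 0 2 1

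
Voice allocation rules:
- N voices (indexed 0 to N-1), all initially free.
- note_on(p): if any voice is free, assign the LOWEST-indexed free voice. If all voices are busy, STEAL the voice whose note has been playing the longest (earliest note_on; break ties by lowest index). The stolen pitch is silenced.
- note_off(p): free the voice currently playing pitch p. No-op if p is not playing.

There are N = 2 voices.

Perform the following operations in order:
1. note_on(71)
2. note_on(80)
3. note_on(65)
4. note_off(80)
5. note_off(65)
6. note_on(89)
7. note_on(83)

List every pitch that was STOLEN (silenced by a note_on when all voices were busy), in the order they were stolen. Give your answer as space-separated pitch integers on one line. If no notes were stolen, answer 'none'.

Answer: 71

Derivation:
Op 1: note_on(71): voice 0 is free -> assigned | voices=[71 -]
Op 2: note_on(80): voice 1 is free -> assigned | voices=[71 80]
Op 3: note_on(65): all voices busy, STEAL voice 0 (pitch 71, oldest) -> assign | voices=[65 80]
Op 4: note_off(80): free voice 1 | voices=[65 -]
Op 5: note_off(65): free voice 0 | voices=[- -]
Op 6: note_on(89): voice 0 is free -> assigned | voices=[89 -]
Op 7: note_on(83): voice 1 is free -> assigned | voices=[89 83]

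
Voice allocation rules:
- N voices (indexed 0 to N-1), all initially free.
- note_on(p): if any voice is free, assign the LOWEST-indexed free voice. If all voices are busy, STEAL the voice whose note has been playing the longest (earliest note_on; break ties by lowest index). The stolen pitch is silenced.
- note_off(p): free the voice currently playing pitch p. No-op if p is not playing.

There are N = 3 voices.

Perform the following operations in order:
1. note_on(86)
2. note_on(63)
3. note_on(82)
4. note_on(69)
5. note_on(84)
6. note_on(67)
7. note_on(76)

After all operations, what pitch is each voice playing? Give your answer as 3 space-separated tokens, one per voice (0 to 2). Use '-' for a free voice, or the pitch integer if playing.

Answer: 76 84 67

Derivation:
Op 1: note_on(86): voice 0 is free -> assigned | voices=[86 - -]
Op 2: note_on(63): voice 1 is free -> assigned | voices=[86 63 -]
Op 3: note_on(82): voice 2 is free -> assigned | voices=[86 63 82]
Op 4: note_on(69): all voices busy, STEAL voice 0 (pitch 86, oldest) -> assign | voices=[69 63 82]
Op 5: note_on(84): all voices busy, STEAL voice 1 (pitch 63, oldest) -> assign | voices=[69 84 82]
Op 6: note_on(67): all voices busy, STEAL voice 2 (pitch 82, oldest) -> assign | voices=[69 84 67]
Op 7: note_on(76): all voices busy, STEAL voice 0 (pitch 69, oldest) -> assign | voices=[76 84 67]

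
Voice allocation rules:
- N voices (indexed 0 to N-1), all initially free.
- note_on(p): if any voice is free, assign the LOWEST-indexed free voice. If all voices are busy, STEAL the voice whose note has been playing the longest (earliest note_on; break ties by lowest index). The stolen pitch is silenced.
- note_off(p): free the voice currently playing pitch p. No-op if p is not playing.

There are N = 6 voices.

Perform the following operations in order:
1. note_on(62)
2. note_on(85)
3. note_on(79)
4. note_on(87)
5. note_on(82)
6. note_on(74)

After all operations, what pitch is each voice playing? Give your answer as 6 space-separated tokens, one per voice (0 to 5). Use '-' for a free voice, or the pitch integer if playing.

Answer: 62 85 79 87 82 74

Derivation:
Op 1: note_on(62): voice 0 is free -> assigned | voices=[62 - - - - -]
Op 2: note_on(85): voice 1 is free -> assigned | voices=[62 85 - - - -]
Op 3: note_on(79): voice 2 is free -> assigned | voices=[62 85 79 - - -]
Op 4: note_on(87): voice 3 is free -> assigned | voices=[62 85 79 87 - -]
Op 5: note_on(82): voice 4 is free -> assigned | voices=[62 85 79 87 82 -]
Op 6: note_on(74): voice 5 is free -> assigned | voices=[62 85 79 87 82 74]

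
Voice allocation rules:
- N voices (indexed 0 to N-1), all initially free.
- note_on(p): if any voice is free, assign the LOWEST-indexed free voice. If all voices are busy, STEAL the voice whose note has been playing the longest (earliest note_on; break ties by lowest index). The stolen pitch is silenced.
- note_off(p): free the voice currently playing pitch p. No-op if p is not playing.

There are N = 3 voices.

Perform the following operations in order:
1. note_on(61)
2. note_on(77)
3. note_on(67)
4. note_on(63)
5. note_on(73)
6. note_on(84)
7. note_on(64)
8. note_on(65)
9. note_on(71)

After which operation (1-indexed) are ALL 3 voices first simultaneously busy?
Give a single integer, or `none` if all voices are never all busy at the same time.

Op 1: note_on(61): voice 0 is free -> assigned | voices=[61 - -]
Op 2: note_on(77): voice 1 is free -> assigned | voices=[61 77 -]
Op 3: note_on(67): voice 2 is free -> assigned | voices=[61 77 67]
Op 4: note_on(63): all voices busy, STEAL voice 0 (pitch 61, oldest) -> assign | voices=[63 77 67]
Op 5: note_on(73): all voices busy, STEAL voice 1 (pitch 77, oldest) -> assign | voices=[63 73 67]
Op 6: note_on(84): all voices busy, STEAL voice 2 (pitch 67, oldest) -> assign | voices=[63 73 84]
Op 7: note_on(64): all voices busy, STEAL voice 0 (pitch 63, oldest) -> assign | voices=[64 73 84]
Op 8: note_on(65): all voices busy, STEAL voice 1 (pitch 73, oldest) -> assign | voices=[64 65 84]
Op 9: note_on(71): all voices busy, STEAL voice 2 (pitch 84, oldest) -> assign | voices=[64 65 71]

Answer: 3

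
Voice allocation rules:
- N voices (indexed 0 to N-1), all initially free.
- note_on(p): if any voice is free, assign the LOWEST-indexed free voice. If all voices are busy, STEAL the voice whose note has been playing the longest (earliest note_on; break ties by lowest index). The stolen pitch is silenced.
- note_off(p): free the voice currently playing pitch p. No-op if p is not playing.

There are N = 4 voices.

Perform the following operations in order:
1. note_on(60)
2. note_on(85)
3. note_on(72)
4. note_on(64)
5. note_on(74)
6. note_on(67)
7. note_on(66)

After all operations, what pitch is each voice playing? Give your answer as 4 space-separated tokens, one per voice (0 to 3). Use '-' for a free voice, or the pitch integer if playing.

Answer: 74 67 66 64

Derivation:
Op 1: note_on(60): voice 0 is free -> assigned | voices=[60 - - -]
Op 2: note_on(85): voice 1 is free -> assigned | voices=[60 85 - -]
Op 3: note_on(72): voice 2 is free -> assigned | voices=[60 85 72 -]
Op 4: note_on(64): voice 3 is free -> assigned | voices=[60 85 72 64]
Op 5: note_on(74): all voices busy, STEAL voice 0 (pitch 60, oldest) -> assign | voices=[74 85 72 64]
Op 6: note_on(67): all voices busy, STEAL voice 1 (pitch 85, oldest) -> assign | voices=[74 67 72 64]
Op 7: note_on(66): all voices busy, STEAL voice 2 (pitch 72, oldest) -> assign | voices=[74 67 66 64]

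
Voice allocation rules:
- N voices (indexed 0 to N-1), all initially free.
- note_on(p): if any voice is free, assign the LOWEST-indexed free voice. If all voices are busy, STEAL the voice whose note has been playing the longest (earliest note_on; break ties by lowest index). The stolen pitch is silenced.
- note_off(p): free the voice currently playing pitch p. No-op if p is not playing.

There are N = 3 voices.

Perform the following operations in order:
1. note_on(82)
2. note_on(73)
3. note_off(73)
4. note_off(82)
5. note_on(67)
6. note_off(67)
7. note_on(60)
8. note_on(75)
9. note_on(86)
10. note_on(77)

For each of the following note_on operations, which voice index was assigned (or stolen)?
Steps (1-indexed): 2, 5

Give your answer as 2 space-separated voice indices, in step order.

Answer: 1 0

Derivation:
Op 1: note_on(82): voice 0 is free -> assigned | voices=[82 - -]
Op 2: note_on(73): voice 1 is free -> assigned | voices=[82 73 -]
Op 3: note_off(73): free voice 1 | voices=[82 - -]
Op 4: note_off(82): free voice 0 | voices=[- - -]
Op 5: note_on(67): voice 0 is free -> assigned | voices=[67 - -]
Op 6: note_off(67): free voice 0 | voices=[- - -]
Op 7: note_on(60): voice 0 is free -> assigned | voices=[60 - -]
Op 8: note_on(75): voice 1 is free -> assigned | voices=[60 75 -]
Op 9: note_on(86): voice 2 is free -> assigned | voices=[60 75 86]
Op 10: note_on(77): all voices busy, STEAL voice 0 (pitch 60, oldest) -> assign | voices=[77 75 86]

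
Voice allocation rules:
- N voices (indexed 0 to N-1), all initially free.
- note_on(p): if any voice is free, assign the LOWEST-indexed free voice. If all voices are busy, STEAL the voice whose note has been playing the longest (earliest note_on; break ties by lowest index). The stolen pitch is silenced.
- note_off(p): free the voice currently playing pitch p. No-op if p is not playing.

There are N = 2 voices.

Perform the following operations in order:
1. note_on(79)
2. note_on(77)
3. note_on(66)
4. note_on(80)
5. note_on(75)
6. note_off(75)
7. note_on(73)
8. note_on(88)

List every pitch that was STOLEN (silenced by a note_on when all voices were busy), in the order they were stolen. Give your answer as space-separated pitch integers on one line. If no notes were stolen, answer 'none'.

Op 1: note_on(79): voice 0 is free -> assigned | voices=[79 -]
Op 2: note_on(77): voice 1 is free -> assigned | voices=[79 77]
Op 3: note_on(66): all voices busy, STEAL voice 0 (pitch 79, oldest) -> assign | voices=[66 77]
Op 4: note_on(80): all voices busy, STEAL voice 1 (pitch 77, oldest) -> assign | voices=[66 80]
Op 5: note_on(75): all voices busy, STEAL voice 0 (pitch 66, oldest) -> assign | voices=[75 80]
Op 6: note_off(75): free voice 0 | voices=[- 80]
Op 7: note_on(73): voice 0 is free -> assigned | voices=[73 80]
Op 8: note_on(88): all voices busy, STEAL voice 1 (pitch 80, oldest) -> assign | voices=[73 88]

Answer: 79 77 66 80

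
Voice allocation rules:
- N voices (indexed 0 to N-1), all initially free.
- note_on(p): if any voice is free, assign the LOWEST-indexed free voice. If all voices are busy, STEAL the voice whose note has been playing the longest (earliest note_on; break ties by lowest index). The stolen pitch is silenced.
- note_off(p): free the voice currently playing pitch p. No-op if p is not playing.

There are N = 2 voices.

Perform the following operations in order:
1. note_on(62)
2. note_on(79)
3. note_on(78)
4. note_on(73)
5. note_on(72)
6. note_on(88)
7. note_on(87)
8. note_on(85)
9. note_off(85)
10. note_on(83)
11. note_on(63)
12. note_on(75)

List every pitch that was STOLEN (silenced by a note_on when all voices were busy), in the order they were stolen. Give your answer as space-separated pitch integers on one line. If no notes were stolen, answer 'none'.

Op 1: note_on(62): voice 0 is free -> assigned | voices=[62 -]
Op 2: note_on(79): voice 1 is free -> assigned | voices=[62 79]
Op 3: note_on(78): all voices busy, STEAL voice 0 (pitch 62, oldest) -> assign | voices=[78 79]
Op 4: note_on(73): all voices busy, STEAL voice 1 (pitch 79, oldest) -> assign | voices=[78 73]
Op 5: note_on(72): all voices busy, STEAL voice 0 (pitch 78, oldest) -> assign | voices=[72 73]
Op 6: note_on(88): all voices busy, STEAL voice 1 (pitch 73, oldest) -> assign | voices=[72 88]
Op 7: note_on(87): all voices busy, STEAL voice 0 (pitch 72, oldest) -> assign | voices=[87 88]
Op 8: note_on(85): all voices busy, STEAL voice 1 (pitch 88, oldest) -> assign | voices=[87 85]
Op 9: note_off(85): free voice 1 | voices=[87 -]
Op 10: note_on(83): voice 1 is free -> assigned | voices=[87 83]
Op 11: note_on(63): all voices busy, STEAL voice 0 (pitch 87, oldest) -> assign | voices=[63 83]
Op 12: note_on(75): all voices busy, STEAL voice 1 (pitch 83, oldest) -> assign | voices=[63 75]

Answer: 62 79 78 73 72 88 87 83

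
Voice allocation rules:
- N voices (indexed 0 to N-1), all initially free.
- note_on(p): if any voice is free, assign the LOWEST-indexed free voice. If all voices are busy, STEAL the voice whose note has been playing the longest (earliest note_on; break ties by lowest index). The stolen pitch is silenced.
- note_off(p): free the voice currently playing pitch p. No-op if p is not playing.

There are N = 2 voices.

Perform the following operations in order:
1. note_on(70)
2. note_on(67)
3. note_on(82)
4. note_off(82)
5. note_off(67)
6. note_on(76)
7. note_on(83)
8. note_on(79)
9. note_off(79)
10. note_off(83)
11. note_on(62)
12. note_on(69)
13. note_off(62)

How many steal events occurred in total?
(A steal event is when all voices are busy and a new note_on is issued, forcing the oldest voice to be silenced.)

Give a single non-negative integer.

Answer: 2

Derivation:
Op 1: note_on(70): voice 0 is free -> assigned | voices=[70 -]
Op 2: note_on(67): voice 1 is free -> assigned | voices=[70 67]
Op 3: note_on(82): all voices busy, STEAL voice 0 (pitch 70, oldest) -> assign | voices=[82 67]
Op 4: note_off(82): free voice 0 | voices=[- 67]
Op 5: note_off(67): free voice 1 | voices=[- -]
Op 6: note_on(76): voice 0 is free -> assigned | voices=[76 -]
Op 7: note_on(83): voice 1 is free -> assigned | voices=[76 83]
Op 8: note_on(79): all voices busy, STEAL voice 0 (pitch 76, oldest) -> assign | voices=[79 83]
Op 9: note_off(79): free voice 0 | voices=[- 83]
Op 10: note_off(83): free voice 1 | voices=[- -]
Op 11: note_on(62): voice 0 is free -> assigned | voices=[62 -]
Op 12: note_on(69): voice 1 is free -> assigned | voices=[62 69]
Op 13: note_off(62): free voice 0 | voices=[- 69]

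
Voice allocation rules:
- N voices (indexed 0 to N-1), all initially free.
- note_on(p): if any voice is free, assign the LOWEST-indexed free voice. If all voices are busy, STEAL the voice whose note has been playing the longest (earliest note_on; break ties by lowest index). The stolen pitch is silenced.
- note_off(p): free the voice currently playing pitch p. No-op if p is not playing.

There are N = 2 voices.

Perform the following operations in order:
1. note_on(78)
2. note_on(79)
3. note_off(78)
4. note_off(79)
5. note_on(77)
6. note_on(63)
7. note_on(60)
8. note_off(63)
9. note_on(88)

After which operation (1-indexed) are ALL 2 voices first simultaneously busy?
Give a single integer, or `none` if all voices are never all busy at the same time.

Op 1: note_on(78): voice 0 is free -> assigned | voices=[78 -]
Op 2: note_on(79): voice 1 is free -> assigned | voices=[78 79]
Op 3: note_off(78): free voice 0 | voices=[- 79]
Op 4: note_off(79): free voice 1 | voices=[- -]
Op 5: note_on(77): voice 0 is free -> assigned | voices=[77 -]
Op 6: note_on(63): voice 1 is free -> assigned | voices=[77 63]
Op 7: note_on(60): all voices busy, STEAL voice 0 (pitch 77, oldest) -> assign | voices=[60 63]
Op 8: note_off(63): free voice 1 | voices=[60 -]
Op 9: note_on(88): voice 1 is free -> assigned | voices=[60 88]

Answer: 2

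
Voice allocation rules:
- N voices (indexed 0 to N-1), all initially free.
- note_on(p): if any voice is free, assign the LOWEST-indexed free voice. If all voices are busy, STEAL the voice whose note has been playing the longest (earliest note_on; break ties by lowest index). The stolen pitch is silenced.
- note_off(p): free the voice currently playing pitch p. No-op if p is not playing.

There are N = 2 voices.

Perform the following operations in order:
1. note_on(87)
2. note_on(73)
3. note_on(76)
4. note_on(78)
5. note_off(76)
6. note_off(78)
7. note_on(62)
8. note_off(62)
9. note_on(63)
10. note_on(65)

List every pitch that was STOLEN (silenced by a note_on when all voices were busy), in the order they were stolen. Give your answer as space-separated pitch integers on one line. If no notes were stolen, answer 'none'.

Op 1: note_on(87): voice 0 is free -> assigned | voices=[87 -]
Op 2: note_on(73): voice 1 is free -> assigned | voices=[87 73]
Op 3: note_on(76): all voices busy, STEAL voice 0 (pitch 87, oldest) -> assign | voices=[76 73]
Op 4: note_on(78): all voices busy, STEAL voice 1 (pitch 73, oldest) -> assign | voices=[76 78]
Op 5: note_off(76): free voice 0 | voices=[- 78]
Op 6: note_off(78): free voice 1 | voices=[- -]
Op 7: note_on(62): voice 0 is free -> assigned | voices=[62 -]
Op 8: note_off(62): free voice 0 | voices=[- -]
Op 9: note_on(63): voice 0 is free -> assigned | voices=[63 -]
Op 10: note_on(65): voice 1 is free -> assigned | voices=[63 65]

Answer: 87 73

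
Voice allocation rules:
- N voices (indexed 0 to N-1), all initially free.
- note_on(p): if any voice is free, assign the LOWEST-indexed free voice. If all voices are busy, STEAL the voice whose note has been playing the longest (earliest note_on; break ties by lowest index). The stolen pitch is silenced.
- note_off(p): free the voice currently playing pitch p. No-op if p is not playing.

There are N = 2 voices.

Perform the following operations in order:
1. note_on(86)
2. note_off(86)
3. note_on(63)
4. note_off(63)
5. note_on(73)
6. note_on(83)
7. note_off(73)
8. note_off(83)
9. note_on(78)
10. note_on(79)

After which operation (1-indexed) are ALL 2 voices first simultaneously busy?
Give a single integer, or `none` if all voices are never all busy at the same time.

Op 1: note_on(86): voice 0 is free -> assigned | voices=[86 -]
Op 2: note_off(86): free voice 0 | voices=[- -]
Op 3: note_on(63): voice 0 is free -> assigned | voices=[63 -]
Op 4: note_off(63): free voice 0 | voices=[- -]
Op 5: note_on(73): voice 0 is free -> assigned | voices=[73 -]
Op 6: note_on(83): voice 1 is free -> assigned | voices=[73 83]
Op 7: note_off(73): free voice 0 | voices=[- 83]
Op 8: note_off(83): free voice 1 | voices=[- -]
Op 9: note_on(78): voice 0 is free -> assigned | voices=[78 -]
Op 10: note_on(79): voice 1 is free -> assigned | voices=[78 79]

Answer: 6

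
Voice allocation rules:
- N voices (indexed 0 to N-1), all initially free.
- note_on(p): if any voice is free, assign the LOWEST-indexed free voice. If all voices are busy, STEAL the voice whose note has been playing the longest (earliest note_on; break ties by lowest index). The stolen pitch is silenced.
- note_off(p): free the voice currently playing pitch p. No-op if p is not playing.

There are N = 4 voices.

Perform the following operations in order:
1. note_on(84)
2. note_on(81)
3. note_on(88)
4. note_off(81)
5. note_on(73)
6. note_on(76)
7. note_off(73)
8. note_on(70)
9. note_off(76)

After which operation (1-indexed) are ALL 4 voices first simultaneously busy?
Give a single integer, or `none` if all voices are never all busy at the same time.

Answer: 6

Derivation:
Op 1: note_on(84): voice 0 is free -> assigned | voices=[84 - - -]
Op 2: note_on(81): voice 1 is free -> assigned | voices=[84 81 - -]
Op 3: note_on(88): voice 2 is free -> assigned | voices=[84 81 88 -]
Op 4: note_off(81): free voice 1 | voices=[84 - 88 -]
Op 5: note_on(73): voice 1 is free -> assigned | voices=[84 73 88 -]
Op 6: note_on(76): voice 3 is free -> assigned | voices=[84 73 88 76]
Op 7: note_off(73): free voice 1 | voices=[84 - 88 76]
Op 8: note_on(70): voice 1 is free -> assigned | voices=[84 70 88 76]
Op 9: note_off(76): free voice 3 | voices=[84 70 88 -]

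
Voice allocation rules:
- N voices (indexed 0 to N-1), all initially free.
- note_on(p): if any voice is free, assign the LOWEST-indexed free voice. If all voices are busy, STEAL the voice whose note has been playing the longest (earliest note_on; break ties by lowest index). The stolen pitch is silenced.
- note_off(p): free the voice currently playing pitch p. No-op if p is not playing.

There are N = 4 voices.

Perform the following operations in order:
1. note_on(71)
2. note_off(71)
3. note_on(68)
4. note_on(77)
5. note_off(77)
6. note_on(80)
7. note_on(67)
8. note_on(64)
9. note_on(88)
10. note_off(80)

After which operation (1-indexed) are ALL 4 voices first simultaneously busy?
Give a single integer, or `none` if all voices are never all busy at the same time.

Op 1: note_on(71): voice 0 is free -> assigned | voices=[71 - - -]
Op 2: note_off(71): free voice 0 | voices=[- - - -]
Op 3: note_on(68): voice 0 is free -> assigned | voices=[68 - - -]
Op 4: note_on(77): voice 1 is free -> assigned | voices=[68 77 - -]
Op 5: note_off(77): free voice 1 | voices=[68 - - -]
Op 6: note_on(80): voice 1 is free -> assigned | voices=[68 80 - -]
Op 7: note_on(67): voice 2 is free -> assigned | voices=[68 80 67 -]
Op 8: note_on(64): voice 3 is free -> assigned | voices=[68 80 67 64]
Op 9: note_on(88): all voices busy, STEAL voice 0 (pitch 68, oldest) -> assign | voices=[88 80 67 64]
Op 10: note_off(80): free voice 1 | voices=[88 - 67 64]

Answer: 8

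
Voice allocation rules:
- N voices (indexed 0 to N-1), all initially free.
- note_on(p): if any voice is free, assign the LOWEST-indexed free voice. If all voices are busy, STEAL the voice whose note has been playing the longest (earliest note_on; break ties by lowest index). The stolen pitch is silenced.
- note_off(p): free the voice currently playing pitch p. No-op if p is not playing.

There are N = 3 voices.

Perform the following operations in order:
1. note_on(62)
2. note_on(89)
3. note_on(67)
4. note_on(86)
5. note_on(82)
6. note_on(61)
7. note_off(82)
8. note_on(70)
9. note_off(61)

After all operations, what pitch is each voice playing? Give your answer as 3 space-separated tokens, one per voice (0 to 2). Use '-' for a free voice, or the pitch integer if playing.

Answer: 86 70 -

Derivation:
Op 1: note_on(62): voice 0 is free -> assigned | voices=[62 - -]
Op 2: note_on(89): voice 1 is free -> assigned | voices=[62 89 -]
Op 3: note_on(67): voice 2 is free -> assigned | voices=[62 89 67]
Op 4: note_on(86): all voices busy, STEAL voice 0 (pitch 62, oldest) -> assign | voices=[86 89 67]
Op 5: note_on(82): all voices busy, STEAL voice 1 (pitch 89, oldest) -> assign | voices=[86 82 67]
Op 6: note_on(61): all voices busy, STEAL voice 2 (pitch 67, oldest) -> assign | voices=[86 82 61]
Op 7: note_off(82): free voice 1 | voices=[86 - 61]
Op 8: note_on(70): voice 1 is free -> assigned | voices=[86 70 61]
Op 9: note_off(61): free voice 2 | voices=[86 70 -]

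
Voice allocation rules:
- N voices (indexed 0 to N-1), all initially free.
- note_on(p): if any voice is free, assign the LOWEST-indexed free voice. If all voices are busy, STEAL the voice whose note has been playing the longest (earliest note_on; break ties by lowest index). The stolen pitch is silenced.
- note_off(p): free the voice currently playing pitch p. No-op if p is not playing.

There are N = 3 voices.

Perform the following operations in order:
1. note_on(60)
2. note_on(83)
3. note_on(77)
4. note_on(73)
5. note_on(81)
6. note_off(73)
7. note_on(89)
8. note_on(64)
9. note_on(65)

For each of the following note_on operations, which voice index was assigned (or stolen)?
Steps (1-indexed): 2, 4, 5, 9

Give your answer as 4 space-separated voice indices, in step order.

Answer: 1 0 1 1

Derivation:
Op 1: note_on(60): voice 0 is free -> assigned | voices=[60 - -]
Op 2: note_on(83): voice 1 is free -> assigned | voices=[60 83 -]
Op 3: note_on(77): voice 2 is free -> assigned | voices=[60 83 77]
Op 4: note_on(73): all voices busy, STEAL voice 0 (pitch 60, oldest) -> assign | voices=[73 83 77]
Op 5: note_on(81): all voices busy, STEAL voice 1 (pitch 83, oldest) -> assign | voices=[73 81 77]
Op 6: note_off(73): free voice 0 | voices=[- 81 77]
Op 7: note_on(89): voice 0 is free -> assigned | voices=[89 81 77]
Op 8: note_on(64): all voices busy, STEAL voice 2 (pitch 77, oldest) -> assign | voices=[89 81 64]
Op 9: note_on(65): all voices busy, STEAL voice 1 (pitch 81, oldest) -> assign | voices=[89 65 64]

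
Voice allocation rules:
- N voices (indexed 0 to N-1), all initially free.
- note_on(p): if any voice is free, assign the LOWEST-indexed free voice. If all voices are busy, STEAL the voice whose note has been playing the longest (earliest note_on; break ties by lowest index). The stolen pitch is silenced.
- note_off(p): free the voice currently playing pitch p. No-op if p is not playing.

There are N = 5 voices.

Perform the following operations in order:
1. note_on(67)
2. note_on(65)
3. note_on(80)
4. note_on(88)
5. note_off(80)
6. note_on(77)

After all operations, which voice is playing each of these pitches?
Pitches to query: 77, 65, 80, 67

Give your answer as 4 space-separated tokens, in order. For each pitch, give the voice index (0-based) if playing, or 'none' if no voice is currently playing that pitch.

Answer: 2 1 none 0

Derivation:
Op 1: note_on(67): voice 0 is free -> assigned | voices=[67 - - - -]
Op 2: note_on(65): voice 1 is free -> assigned | voices=[67 65 - - -]
Op 3: note_on(80): voice 2 is free -> assigned | voices=[67 65 80 - -]
Op 4: note_on(88): voice 3 is free -> assigned | voices=[67 65 80 88 -]
Op 5: note_off(80): free voice 2 | voices=[67 65 - 88 -]
Op 6: note_on(77): voice 2 is free -> assigned | voices=[67 65 77 88 -]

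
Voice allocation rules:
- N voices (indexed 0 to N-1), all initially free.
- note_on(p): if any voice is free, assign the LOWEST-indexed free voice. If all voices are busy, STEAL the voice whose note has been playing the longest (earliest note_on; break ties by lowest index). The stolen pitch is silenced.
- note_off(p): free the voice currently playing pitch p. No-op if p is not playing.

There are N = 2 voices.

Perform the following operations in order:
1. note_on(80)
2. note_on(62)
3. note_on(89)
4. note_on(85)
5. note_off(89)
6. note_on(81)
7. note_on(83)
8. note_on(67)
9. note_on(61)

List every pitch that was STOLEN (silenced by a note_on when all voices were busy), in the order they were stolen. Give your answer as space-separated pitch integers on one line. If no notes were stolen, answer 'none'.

Op 1: note_on(80): voice 0 is free -> assigned | voices=[80 -]
Op 2: note_on(62): voice 1 is free -> assigned | voices=[80 62]
Op 3: note_on(89): all voices busy, STEAL voice 0 (pitch 80, oldest) -> assign | voices=[89 62]
Op 4: note_on(85): all voices busy, STEAL voice 1 (pitch 62, oldest) -> assign | voices=[89 85]
Op 5: note_off(89): free voice 0 | voices=[- 85]
Op 6: note_on(81): voice 0 is free -> assigned | voices=[81 85]
Op 7: note_on(83): all voices busy, STEAL voice 1 (pitch 85, oldest) -> assign | voices=[81 83]
Op 8: note_on(67): all voices busy, STEAL voice 0 (pitch 81, oldest) -> assign | voices=[67 83]
Op 9: note_on(61): all voices busy, STEAL voice 1 (pitch 83, oldest) -> assign | voices=[67 61]

Answer: 80 62 85 81 83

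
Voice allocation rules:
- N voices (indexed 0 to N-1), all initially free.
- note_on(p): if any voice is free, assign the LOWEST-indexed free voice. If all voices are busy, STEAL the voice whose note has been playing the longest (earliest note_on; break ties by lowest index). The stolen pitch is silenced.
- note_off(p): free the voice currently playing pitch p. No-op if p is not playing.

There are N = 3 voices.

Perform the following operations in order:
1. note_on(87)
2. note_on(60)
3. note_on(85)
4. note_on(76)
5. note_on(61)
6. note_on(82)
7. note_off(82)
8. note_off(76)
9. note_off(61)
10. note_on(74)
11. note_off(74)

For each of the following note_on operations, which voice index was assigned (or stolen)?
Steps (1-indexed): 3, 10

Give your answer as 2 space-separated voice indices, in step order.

Op 1: note_on(87): voice 0 is free -> assigned | voices=[87 - -]
Op 2: note_on(60): voice 1 is free -> assigned | voices=[87 60 -]
Op 3: note_on(85): voice 2 is free -> assigned | voices=[87 60 85]
Op 4: note_on(76): all voices busy, STEAL voice 0 (pitch 87, oldest) -> assign | voices=[76 60 85]
Op 5: note_on(61): all voices busy, STEAL voice 1 (pitch 60, oldest) -> assign | voices=[76 61 85]
Op 6: note_on(82): all voices busy, STEAL voice 2 (pitch 85, oldest) -> assign | voices=[76 61 82]
Op 7: note_off(82): free voice 2 | voices=[76 61 -]
Op 8: note_off(76): free voice 0 | voices=[- 61 -]
Op 9: note_off(61): free voice 1 | voices=[- - -]
Op 10: note_on(74): voice 0 is free -> assigned | voices=[74 - -]
Op 11: note_off(74): free voice 0 | voices=[- - -]

Answer: 2 0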